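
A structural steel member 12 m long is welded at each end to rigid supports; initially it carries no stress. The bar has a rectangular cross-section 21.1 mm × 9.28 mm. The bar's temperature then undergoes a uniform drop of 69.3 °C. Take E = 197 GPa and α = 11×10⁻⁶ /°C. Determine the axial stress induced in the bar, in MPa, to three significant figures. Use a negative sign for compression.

Free thermal expansion αLΔT = 11e-6 · 12000 · -69.3 = -9.148 mm.
The walls impose strain ε = −(-9.148)/12000 = 7.6230e-04; σ = Eε = 197000 · 7.6230e-04 = 150.2 MPa.

150 MPa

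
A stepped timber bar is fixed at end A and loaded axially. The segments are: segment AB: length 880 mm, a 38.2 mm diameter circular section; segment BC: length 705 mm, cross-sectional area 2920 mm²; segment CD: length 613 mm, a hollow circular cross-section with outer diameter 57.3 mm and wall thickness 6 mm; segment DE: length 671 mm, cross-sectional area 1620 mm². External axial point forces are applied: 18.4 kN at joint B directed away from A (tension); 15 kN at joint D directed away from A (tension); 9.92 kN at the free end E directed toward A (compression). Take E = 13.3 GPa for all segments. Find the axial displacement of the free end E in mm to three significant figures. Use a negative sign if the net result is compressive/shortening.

Internal axial forces (sectioning from the free end, tension +): N_DE = -9.92 kN, N_CD = 5.08 kN, N_BC = 5.08 kN, N_AB = 23.48 kN.
A_AB = 1146 mm².
A_CD = 967 mm².
δ_AB = 23480·880/(1146·13300) = 1.356 mm
δ_BC = 5080·705/(2920·13300) = 0.09222 mm
δ_CD = 5080·613/(967·13300) = 0.2421 mm
δ_DE = -9920·671/(1620·13300) = -0.3089 mm
δ = Σδ_i = 1.381 mm.

1.38 mm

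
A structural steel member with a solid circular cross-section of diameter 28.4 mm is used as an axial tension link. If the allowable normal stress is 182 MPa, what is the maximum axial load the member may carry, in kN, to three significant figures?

A = 633.5 mm².
P_max = σ_allow · A = 182 · 633.5 = 115300 N = 115.3 kN.

115 kN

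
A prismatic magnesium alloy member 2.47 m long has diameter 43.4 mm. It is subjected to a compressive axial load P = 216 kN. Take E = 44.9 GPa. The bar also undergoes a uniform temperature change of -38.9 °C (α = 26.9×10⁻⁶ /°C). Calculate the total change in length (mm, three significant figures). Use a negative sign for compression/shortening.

A = 1479 mm².
δ_mech = NL/(AE) = -216000·2470/(1479·44900) = -8.032 mm.
δ_thermal = αLΔT = 26.9e-6·2470·-38.9 = -2.585 mm.
δ = δ_mech + δ_thermal = -10.62 mm.

-10.6 mm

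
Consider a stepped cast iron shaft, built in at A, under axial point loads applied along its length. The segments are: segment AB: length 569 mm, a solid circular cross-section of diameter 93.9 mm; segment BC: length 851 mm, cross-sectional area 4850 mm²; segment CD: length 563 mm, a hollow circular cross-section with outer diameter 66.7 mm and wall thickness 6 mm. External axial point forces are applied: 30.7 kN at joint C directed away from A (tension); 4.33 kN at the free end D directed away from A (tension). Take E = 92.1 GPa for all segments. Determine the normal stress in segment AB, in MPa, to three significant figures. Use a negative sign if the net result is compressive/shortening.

5.06 MPa

Internal axial forces (sectioning from the free end, tension +): N_CD = 4.33 kN, N_BC = 35.03 kN, N_AB = 35.03 kN.
A_AB = 6925 mm².
σ_AB = N_AB/A_AB = 35030/6925 = 5.058 MPa.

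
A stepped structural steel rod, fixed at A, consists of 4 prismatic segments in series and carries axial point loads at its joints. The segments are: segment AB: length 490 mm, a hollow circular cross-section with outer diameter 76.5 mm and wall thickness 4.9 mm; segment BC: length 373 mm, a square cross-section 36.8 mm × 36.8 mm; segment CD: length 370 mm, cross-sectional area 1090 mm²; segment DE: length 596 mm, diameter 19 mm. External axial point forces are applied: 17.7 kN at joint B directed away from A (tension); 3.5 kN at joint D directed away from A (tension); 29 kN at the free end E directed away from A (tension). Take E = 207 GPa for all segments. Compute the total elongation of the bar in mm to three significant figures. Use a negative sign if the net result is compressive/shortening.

0.499 mm

Internal axial forces (sectioning from the free end, tension +): N_DE = 29 kN, N_CD = 32.5 kN, N_BC = 32.5 kN, N_AB = 50.2 kN.
A_AB = 1102 mm².
A_BC = 1354 mm².
A_DE = 283.5 mm².
δ_AB = 50200·490/(1102·207000) = 0.1078 mm
δ_BC = 32500·373/(1354·207000) = 0.04324 mm
δ_CD = 32500·370/(1090·207000) = 0.0533 mm
δ_DE = 29000·596/(283.5·207000) = 0.2945 mm
δ = Σδ_i = 0.4988 mm.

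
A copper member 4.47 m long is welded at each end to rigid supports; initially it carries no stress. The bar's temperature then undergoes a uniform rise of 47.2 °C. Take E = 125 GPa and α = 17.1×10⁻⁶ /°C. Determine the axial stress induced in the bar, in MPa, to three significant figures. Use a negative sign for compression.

Free thermal expansion αLΔT = 17.1e-6 · 4470 · 47.2 = 3.608 mm.
The walls impose strain ε = −(3.608)/4470 = -8.0712e-04; σ = Eε = 125000 · -8.0712e-04 = -100.9 MPa.

-101 MPa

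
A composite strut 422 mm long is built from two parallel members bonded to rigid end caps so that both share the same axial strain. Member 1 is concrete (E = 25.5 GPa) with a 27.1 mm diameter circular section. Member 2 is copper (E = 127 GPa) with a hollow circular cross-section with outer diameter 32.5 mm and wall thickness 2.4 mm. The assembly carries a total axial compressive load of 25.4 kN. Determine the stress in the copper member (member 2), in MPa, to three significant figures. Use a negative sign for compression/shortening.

A_1 = 576.8 mm².
A_2 = 226.9 mm².
Equal strain + equilibrium ⇒ each member carries load in proportion to AE: A₁E₁ = 14710000 N, A₂E₂ = 28820000 N, ΣAE = 43530000 N.
σ₂ = P·E₂/ΣAE = -25400·127000/43530000 = -74.1 MPa.

-74.1 MPa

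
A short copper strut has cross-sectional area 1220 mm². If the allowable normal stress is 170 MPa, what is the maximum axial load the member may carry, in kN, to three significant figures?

207 kN

P_max = σ_allow · A = 170 · 1220 = 207400 N = 207.4 kN.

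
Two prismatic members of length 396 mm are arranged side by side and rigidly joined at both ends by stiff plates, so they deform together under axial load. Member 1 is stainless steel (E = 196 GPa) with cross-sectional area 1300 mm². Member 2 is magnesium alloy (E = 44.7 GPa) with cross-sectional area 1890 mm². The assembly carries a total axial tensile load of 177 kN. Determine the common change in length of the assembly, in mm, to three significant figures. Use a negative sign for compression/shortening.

0.207 mm

Equal strain + equilibrium ⇒ each member carries load in proportion to AE: A₁E₁ = 254800000 N, A₂E₂ = 84480000 N, ΣAE = 339300000 N.
δ = PL/ΣAE = 177000·396/339300000 = 0.2066 mm.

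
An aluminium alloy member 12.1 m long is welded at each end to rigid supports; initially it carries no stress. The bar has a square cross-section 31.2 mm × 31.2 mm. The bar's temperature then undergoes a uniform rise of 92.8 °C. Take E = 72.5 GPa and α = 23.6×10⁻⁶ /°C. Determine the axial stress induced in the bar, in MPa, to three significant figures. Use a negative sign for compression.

Free thermal expansion αLΔT = 23.6e-6 · 12100 · 92.8 = 26.5 mm.
The walls impose strain ε = −(26.5)/12100 = -2.1901e-03; σ = Eε = 72500 · -2.1901e-03 = -158.8 MPa.

-159 MPa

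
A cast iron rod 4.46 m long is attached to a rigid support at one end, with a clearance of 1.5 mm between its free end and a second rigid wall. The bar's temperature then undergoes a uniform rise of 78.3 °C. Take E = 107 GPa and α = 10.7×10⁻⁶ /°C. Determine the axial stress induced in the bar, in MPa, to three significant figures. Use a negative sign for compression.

Free thermal expansion αLΔT = 10.7e-6 · 4460 · 78.3 = 3.737 mm.
The walls engage after the gap closes; constrained expansion = 3.737 − 1.5 = 2.237 mm.
The walls impose strain ε = −(2.237)/4460 = -5.0149e-04; σ = Eε = 107000 · -5.0149e-04 = -53.66 MPa.

-53.7 MPa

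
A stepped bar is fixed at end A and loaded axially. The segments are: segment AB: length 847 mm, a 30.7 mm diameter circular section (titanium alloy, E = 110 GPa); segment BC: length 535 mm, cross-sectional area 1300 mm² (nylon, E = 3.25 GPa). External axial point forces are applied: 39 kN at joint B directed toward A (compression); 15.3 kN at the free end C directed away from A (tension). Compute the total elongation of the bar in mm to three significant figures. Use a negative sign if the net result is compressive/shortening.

Internal axial forces (sectioning from the free end, tension +): N_BC = 15.3 kN, N_AB = -23.7 kN.
A_AB = 740.2 mm².
δ_AB = -23700·847/(740.2·110000) = -0.2465 mm
δ_BC = 15300·535/(1300·3250) = 1.937 mm
δ = Σδ_i = 1.691 mm.

1.69 mm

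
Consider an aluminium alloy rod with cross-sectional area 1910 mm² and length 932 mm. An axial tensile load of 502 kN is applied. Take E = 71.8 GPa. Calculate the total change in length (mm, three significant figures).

3.41 mm

δ_mech = NL/(AE) = 502000·932/(1910·71800) = 3.412 mm.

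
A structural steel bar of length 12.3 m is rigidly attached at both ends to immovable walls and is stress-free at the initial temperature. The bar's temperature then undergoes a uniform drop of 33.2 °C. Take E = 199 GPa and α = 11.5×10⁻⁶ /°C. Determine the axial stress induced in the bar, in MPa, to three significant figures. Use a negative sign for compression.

76.0 MPa

Free thermal expansion αLΔT = 11.5e-6 · 12300 · -33.2 = -4.696 mm.
The walls impose strain ε = −(-4.696)/12300 = 3.8180e-04; σ = Eε = 199000 · 3.8180e-04 = 75.98 MPa.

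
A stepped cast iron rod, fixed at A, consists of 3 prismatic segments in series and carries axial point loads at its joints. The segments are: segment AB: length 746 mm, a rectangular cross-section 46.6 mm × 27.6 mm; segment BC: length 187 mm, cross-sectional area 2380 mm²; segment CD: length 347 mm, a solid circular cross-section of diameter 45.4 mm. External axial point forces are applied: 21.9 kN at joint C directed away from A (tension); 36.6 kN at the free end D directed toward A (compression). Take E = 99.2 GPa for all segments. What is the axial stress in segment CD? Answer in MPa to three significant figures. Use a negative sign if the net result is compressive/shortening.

-22.6 MPa

Internal axial forces (sectioning from the free end, tension +): N_CD = -36.6 kN, N_BC = -14.7 kN, N_AB = -14.7 kN.
A_CD = 1619 mm².
σ_CD = N_CD/A_CD = -36600/1619 = -22.61 MPa.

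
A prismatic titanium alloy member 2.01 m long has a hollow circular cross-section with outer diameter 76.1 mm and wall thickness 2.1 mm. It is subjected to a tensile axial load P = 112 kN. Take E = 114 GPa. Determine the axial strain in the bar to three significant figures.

0.00201

A = 488.2 mm².
σ = N/A = 229.4 MPa; ε = σ/E = 229.4/114000 = 2.012e-03.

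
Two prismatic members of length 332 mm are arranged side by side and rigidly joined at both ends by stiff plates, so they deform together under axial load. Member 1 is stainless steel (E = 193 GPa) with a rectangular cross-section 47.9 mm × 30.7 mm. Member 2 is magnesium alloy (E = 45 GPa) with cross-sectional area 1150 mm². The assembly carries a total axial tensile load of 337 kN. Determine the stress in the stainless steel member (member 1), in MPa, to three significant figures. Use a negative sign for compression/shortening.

A_1 = 1471 mm².
Equal strain + equilibrium ⇒ each member carries load in proportion to AE: A₁E₁ = 283800000 N, A₂E₂ = 51750000 N, ΣAE = 335600000 N.
σ₁ = P·E₁/ΣAE = 337000·193000/335600000 = 193.8 MPa.

194 MPa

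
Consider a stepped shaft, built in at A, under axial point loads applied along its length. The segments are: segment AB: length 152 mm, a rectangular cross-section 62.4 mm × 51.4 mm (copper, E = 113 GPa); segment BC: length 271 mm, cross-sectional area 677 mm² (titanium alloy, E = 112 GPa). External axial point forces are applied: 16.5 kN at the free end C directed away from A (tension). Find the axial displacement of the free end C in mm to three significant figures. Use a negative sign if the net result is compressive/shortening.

0.0659 mm

Internal axial forces (sectioning from the free end, tension +): N_BC = 16.5 kN, N_AB = 16.5 kN.
A_AB = 3207 mm².
δ_AB = 16500·152/(3207·113000) = 0.00692 mm
δ_BC = 16500·271/(677·112000) = 0.05897 mm
δ = Σδ_i = 0.06589 mm.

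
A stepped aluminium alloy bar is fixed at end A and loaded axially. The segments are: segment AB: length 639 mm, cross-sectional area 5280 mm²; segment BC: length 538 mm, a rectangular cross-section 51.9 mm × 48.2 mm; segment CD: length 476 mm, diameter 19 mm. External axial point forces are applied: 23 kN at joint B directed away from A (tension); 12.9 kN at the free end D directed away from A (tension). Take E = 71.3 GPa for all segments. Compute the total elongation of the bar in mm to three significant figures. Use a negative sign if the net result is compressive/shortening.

0.404 mm

Internal axial forces (sectioning from the free end, tension +): N_CD = 12.9 kN, N_BC = 12.9 kN, N_AB = 35.9 kN.
A_BC = 2502 mm².
A_CD = 283.5 mm².
δ_AB = 35900·639/(5280·71300) = 0.06094 mm
δ_BC = 12900·538/(2502·71300) = 0.03891 mm
δ_CD = 12900·476/(283.5·71300) = 0.3037 mm
δ = Σδ_i = 0.4036 mm.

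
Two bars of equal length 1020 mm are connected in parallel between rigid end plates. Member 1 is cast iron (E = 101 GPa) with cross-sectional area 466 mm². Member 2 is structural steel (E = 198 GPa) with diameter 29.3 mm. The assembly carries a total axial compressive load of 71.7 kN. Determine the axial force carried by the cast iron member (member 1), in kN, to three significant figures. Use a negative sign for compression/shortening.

-18.7 kN

A_2 = 674.3 mm².
Equal strain + equilibrium ⇒ each member carries load in proportion to AE: A₁E₁ = 47070000 N, A₂E₂ = 133500000 N, ΣAE = 180600000 N.
F₁ = P·A₁E₁/ΣAE = -71700·47070000/180600000 = -18690 N.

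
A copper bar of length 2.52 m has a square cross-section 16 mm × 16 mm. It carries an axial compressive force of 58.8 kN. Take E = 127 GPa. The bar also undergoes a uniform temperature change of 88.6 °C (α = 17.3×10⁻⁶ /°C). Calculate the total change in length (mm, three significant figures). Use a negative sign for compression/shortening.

-0.695 mm

A = 256 mm².
δ_mech = NL/(AE) = -58800·2520/(256·127000) = -4.558 mm.
δ_thermal = αLΔT = 17.3e-6·2520·88.6 = 3.863 mm.
δ = δ_mech + δ_thermal = -0.695 mm.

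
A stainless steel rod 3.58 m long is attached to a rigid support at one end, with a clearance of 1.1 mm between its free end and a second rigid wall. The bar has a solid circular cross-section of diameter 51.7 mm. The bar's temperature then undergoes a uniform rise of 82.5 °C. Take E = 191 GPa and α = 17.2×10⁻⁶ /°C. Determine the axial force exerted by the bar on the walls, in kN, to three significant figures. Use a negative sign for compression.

-446 kN

Free thermal expansion αLΔT = 17.2e-6 · 3580 · 82.5 = 5.08 mm.
The walls engage after the gap closes; constrained expansion = 5.08 − 1.1 = 3.98 mm.
The walls impose strain ε = −(3.98)/3580 = -1.1117e-03; σ = Eε = 191000 · -1.1117e-03 = -212.3 MPa.
Wall reaction R = σ·A = -212.3·2099 = -445800 N = -445.8 kN.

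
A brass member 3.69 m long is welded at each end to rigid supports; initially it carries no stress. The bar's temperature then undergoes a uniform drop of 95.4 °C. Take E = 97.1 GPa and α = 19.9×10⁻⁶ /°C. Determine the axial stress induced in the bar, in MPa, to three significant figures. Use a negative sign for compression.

Free thermal expansion αLΔT = 19.9e-6 · 3690 · -95.4 = -7.005 mm.
The walls impose strain ε = −(-7.005)/3690 = 1.8985e-03; σ = Eε = 97100 · 1.8985e-03 = 184.3 MPa.

184 MPa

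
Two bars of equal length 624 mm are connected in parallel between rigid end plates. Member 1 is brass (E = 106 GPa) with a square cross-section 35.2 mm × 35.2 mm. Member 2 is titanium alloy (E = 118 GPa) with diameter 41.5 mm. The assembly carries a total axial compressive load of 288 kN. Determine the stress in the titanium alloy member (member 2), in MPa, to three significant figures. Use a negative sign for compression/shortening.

A_1 = 1239 mm².
A_2 = 1353 mm².
Equal strain + equilibrium ⇒ each member carries load in proportion to AE: A₁E₁ = 131300000 N, A₂E₂ = 159600000 N, ΣAE = 291000000 N.
σ₂ = P·E₂/ΣAE = -288000·118000/291000000 = -116.8 MPa.

-117 MPa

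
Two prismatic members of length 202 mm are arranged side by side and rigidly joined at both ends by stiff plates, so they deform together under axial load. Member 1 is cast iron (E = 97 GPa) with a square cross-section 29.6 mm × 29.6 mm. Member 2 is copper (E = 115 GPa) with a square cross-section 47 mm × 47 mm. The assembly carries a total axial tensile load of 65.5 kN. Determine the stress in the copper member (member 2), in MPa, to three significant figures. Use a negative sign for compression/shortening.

A_1 = 876.2 mm².
A_2 = 2209 mm².
Equal strain + equilibrium ⇒ each member carries load in proportion to AE: A₁E₁ = 84990000 N, A₂E₂ = 254000000 N, ΣAE = 339000000 N.
σ₂ = P·E₂/ΣAE = 65500·115000/339000000 = 22.22 MPa.

22.2 MPa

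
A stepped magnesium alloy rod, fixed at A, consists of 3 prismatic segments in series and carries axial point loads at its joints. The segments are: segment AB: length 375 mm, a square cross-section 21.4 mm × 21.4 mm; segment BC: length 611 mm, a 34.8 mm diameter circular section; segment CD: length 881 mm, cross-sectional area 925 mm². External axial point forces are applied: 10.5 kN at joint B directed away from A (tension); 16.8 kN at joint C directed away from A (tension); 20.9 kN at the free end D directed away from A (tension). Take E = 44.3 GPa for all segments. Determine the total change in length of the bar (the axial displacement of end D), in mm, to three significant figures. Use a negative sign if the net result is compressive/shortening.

1.89 mm

Internal axial forces (sectioning from the free end, tension +): N_CD = 20.9 kN, N_BC = 37.7 kN, N_AB = 48.2 kN.
A_AB = 458 mm².
A_BC = 951.1 mm².
δ_AB = 48200·375/(458·44300) = 0.8909 mm
δ_BC = 37700·611/(951.1·44300) = 0.5467 mm
δ_CD = 20900·881/(925·44300) = 0.4493 mm
δ = Σδ_i = 1.887 mm.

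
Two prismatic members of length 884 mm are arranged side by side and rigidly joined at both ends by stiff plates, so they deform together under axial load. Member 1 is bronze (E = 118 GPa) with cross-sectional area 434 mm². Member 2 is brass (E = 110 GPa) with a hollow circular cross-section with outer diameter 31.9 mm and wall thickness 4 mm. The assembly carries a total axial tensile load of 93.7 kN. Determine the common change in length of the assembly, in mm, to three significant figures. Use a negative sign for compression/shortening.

A_2 = 350.6 mm².
Equal strain + equilibrium ⇒ each member carries load in proportion to AE: A₁E₁ = 51210000 N, A₂E₂ = 38570000 N, ΣAE = 89780000 N.
δ = PL/ΣAE = 93700·884/89780000 = 0.9226 mm.

0.923 mm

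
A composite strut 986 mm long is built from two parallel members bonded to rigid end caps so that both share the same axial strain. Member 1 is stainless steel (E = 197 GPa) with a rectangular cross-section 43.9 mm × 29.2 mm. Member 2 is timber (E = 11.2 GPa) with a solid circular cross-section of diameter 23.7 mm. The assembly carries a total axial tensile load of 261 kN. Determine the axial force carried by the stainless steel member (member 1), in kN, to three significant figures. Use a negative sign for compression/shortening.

A_1 = 1282 mm².
A_2 = 441.2 mm².
Equal strain + equilibrium ⇒ each member carries load in proportion to AE: A₁E₁ = 252500000 N, A₂E₂ = 4941000 N, ΣAE = 257500000 N.
F₁ = P·A₁E₁/ΣAE = 261000·252500000/257500000 = 256000 N.

256 kN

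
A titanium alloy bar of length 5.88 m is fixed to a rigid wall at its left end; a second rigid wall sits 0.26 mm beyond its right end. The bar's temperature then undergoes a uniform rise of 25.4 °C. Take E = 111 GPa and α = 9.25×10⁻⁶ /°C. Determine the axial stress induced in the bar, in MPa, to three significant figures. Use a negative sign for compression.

Free thermal expansion αLΔT = 9.25e-6 · 5880 · 25.4 = 1.382 mm.
The walls engage after the gap closes; constrained expansion = 1.382 − 0.26 = 1.122 mm.
The walls impose strain ε = −(1.122)/5880 = -1.9073e-04; σ = Eε = 111000 · -1.9073e-04 = -21.17 MPa.

-21.2 MPa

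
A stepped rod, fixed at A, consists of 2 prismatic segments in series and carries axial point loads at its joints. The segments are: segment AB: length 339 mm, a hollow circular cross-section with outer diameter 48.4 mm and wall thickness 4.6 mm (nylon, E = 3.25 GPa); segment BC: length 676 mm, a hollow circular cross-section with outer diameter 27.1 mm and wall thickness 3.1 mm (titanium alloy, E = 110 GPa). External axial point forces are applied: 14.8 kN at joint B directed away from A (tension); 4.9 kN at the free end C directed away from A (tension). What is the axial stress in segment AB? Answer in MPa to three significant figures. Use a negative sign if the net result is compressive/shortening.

31.1 MPa

Internal axial forces (sectioning from the free end, tension +): N_BC = 4.9 kN, N_AB = 19.7 kN.
A_AB = 633 mm².
σ_AB = N_AB/A_AB = 19700/633 = 31.12 MPa.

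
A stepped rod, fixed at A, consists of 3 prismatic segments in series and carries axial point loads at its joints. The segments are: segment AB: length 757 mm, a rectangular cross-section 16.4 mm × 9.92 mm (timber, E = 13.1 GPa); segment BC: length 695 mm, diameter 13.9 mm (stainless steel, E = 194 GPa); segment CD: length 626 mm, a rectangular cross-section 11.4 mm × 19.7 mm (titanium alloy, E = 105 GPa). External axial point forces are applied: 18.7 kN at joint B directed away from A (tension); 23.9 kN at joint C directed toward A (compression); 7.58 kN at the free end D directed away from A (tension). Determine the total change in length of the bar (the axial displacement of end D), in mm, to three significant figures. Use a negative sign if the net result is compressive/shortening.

Internal axial forces (sectioning from the free end, tension +): N_CD = 7.58 kN, N_BC = -16.32 kN, N_AB = 2.38 kN.
A_AB = 162.7 mm².
A_BC = 151.7 mm².
A_CD = 224.6 mm².
δ_AB = 2380·757/(162.7·13100) = 0.8454 mm
δ_BC = -16320·695/(151.7·194000) = -0.3853 mm
δ_CD = 7580·626/(224.6·105000) = 0.2012 mm
δ = Σδ_i = 0.6613 mm.

0.661 mm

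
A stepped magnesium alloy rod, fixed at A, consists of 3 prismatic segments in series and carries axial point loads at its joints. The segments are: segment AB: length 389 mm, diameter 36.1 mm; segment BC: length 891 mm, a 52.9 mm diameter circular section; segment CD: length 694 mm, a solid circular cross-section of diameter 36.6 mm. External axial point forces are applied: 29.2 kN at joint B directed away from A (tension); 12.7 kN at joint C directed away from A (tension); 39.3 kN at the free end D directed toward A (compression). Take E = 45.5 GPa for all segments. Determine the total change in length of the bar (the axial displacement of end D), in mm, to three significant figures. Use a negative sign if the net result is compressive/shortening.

Internal axial forces (sectioning from the free end, tension +): N_CD = -39.3 kN, N_BC = -26.6 kN, N_AB = 2.6 kN.
A_AB = 1024 mm².
A_BC = 2198 mm².
A_CD = 1052 mm².
δ_AB = 2600·389/(1024·45500) = 0.02172 mm
δ_BC = -26600·891/(2198·45500) = -0.237 mm
δ_CD = -39300·694/(1052·45500) = -0.5698 mm
δ = Σδ_i = -0.785 mm.

-0.785 mm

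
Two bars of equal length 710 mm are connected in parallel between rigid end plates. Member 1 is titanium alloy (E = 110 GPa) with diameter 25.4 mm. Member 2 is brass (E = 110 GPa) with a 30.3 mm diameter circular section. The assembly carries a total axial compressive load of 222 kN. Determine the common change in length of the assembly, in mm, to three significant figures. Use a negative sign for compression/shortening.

-1.17 mm

A_1 = 506.7 mm².
A_2 = 721.1 mm².
Equal strain + equilibrium ⇒ each member carries load in proportion to AE: A₁E₁ = 55740000 N, A₂E₂ = 79320000 N, ΣAE = 135100000 N.
δ = PL/ΣAE = -222000·710/135100000 = -1.167 mm.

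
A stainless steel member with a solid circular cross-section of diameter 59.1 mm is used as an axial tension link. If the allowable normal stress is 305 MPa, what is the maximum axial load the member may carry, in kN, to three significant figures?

A = 2743 mm².
P_max = σ_allow · A = 305 · 2743 = 836700 N = 836.7 kN.

837 kN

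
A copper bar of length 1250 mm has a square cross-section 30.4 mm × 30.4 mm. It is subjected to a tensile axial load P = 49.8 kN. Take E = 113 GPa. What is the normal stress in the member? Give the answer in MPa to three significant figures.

A = 924.2 mm².
σ = N/A = 49800/924.2 = 53.89 MPa.

53.9 MPa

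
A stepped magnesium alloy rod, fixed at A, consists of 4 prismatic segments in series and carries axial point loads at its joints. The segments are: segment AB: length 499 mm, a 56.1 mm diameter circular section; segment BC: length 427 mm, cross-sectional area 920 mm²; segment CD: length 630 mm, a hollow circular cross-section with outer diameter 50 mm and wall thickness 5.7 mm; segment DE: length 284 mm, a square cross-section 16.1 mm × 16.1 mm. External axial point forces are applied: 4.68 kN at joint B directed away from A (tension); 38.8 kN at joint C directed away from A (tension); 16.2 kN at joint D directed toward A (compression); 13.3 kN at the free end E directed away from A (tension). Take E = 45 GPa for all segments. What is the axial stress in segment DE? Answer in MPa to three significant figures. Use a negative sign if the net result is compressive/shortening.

51.3 MPa

Internal axial forces (sectioning from the free end, tension +): N_DE = 13.3 kN, N_CD = -2.9 kN, N_BC = 35.9 kN, N_AB = 40.58 kN.
A_DE = 259.2 mm².
σ_DE = N_DE/A_DE = 13300/259.2 = 51.31 MPa.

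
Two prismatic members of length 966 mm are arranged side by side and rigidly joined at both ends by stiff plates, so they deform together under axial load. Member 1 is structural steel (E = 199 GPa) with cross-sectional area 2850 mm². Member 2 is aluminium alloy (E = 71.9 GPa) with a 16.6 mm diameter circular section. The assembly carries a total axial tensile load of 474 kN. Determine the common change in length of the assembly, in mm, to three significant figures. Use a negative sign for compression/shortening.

A_2 = 216.4 mm².
Equal strain + equilibrium ⇒ each member carries load in proportion to AE: A₁E₁ = 567200000 N, A₂E₂ = 15560000 N, ΣAE = 582700000 N.
δ = PL/ΣAE = 474000·966/582700000 = 0.7858 mm.

0.786 mm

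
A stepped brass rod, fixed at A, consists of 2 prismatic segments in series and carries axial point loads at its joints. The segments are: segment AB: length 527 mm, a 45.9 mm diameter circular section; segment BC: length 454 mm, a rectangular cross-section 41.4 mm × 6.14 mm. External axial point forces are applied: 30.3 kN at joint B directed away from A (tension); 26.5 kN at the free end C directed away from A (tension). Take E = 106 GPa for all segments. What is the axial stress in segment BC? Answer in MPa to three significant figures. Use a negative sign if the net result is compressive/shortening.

104 MPa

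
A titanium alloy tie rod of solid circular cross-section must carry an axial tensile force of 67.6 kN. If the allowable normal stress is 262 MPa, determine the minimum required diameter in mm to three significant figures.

18.1 mm

Required area A ≥ P/σ_allow = 67600/262 = 258 mm².
For a solid circular section, d ≥ √(4A/π) = 18.12 mm.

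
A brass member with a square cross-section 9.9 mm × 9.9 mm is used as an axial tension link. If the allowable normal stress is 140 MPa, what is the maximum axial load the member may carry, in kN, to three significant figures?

13.7 kN

A = 98.01 mm².
P_max = σ_allow · A = 140 · 98.01 = 13720 N = 13.72 kN.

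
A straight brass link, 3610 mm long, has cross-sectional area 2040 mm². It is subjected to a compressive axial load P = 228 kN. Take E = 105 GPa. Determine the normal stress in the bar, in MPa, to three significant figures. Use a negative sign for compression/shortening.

σ = N/A = -228000/2040 = -111.8 MPa.

-112 MPa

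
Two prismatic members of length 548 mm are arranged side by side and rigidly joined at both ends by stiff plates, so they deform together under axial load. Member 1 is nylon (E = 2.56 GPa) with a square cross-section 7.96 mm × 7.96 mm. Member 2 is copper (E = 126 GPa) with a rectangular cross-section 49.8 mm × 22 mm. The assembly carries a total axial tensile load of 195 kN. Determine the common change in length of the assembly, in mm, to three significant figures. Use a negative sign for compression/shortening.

A_1 = 63.36 mm².
A_2 = 1096 mm².
Equal strain + equilibrium ⇒ each member carries load in proportion to AE: A₁E₁ = 162200 N, A₂E₂ = 138000000 N, ΣAE = 138200000 N.
δ = PL/ΣAE = 195000·548/138200000 = 0.7732 mm.

0.773 mm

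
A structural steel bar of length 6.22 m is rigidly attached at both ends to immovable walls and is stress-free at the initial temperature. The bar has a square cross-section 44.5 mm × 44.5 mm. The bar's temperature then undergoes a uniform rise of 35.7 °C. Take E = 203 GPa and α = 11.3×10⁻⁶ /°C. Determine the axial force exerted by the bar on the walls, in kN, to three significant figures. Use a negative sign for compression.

Free thermal expansion αLΔT = 11.3e-6 · 6220 · 35.7 = 2.509 mm.
The walls impose strain ε = −(2.509)/6220 = -4.0341e-04; σ = Eε = 203000 · -4.0341e-04 = -81.89 MPa.
Wall reaction R = σ·A = -81.89·1980 = -162200 N = -162.2 kN.

-162 kN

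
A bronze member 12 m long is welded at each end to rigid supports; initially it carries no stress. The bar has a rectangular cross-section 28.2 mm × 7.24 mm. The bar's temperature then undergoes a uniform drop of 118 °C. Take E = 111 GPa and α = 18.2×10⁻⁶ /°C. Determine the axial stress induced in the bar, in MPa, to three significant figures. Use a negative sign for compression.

238 MPa

Free thermal expansion αLΔT = 18.2e-6 · 12000 · -118 = -25.77 mm.
The walls impose strain ε = −(-25.77)/12000 = 2.1476e-03; σ = Eε = 111000 · 2.1476e-03 = 238.4 MPa.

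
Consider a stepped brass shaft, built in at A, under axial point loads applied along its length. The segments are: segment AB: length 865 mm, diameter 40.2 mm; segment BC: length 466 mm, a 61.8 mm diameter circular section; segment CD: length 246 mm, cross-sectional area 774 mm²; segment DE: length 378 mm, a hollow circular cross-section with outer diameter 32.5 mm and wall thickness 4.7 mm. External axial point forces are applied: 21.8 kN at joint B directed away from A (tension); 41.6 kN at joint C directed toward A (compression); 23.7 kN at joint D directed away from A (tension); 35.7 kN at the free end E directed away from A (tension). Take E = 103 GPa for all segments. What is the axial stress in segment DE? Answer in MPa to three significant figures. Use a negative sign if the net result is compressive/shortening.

Internal axial forces (sectioning from the free end, tension +): N_DE = 35.7 kN, N_CD = 59.4 kN, N_BC = 17.8 kN, N_AB = 39.6 kN.
A_DE = 410.5 mm².
σ_DE = N_DE/A_DE = 35700/410.5 = 86.97 MPa.

87.0 MPa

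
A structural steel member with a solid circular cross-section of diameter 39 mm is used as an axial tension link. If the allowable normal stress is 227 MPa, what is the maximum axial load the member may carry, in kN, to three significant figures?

271 kN

A = 1195 mm².
P_max = σ_allow · A = 227 · 1195 = 271200 N = 271.2 kN.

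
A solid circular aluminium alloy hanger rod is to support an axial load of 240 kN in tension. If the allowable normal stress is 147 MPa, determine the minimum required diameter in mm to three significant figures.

Required area A ≥ P/σ_allow = 240000/147 = 1633 mm².
For a solid circular section, d ≥ √(4A/π) = 45.59 mm.

45.6 mm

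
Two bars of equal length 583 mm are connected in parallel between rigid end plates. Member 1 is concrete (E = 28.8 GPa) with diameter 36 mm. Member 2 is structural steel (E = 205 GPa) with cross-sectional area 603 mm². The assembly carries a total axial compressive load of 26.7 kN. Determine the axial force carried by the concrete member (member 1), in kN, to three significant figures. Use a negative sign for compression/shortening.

A_1 = 1018 mm².
Equal strain + equilibrium ⇒ each member carries load in proportion to AE: A₁E₁ = 29310000 N, A₂E₂ = 123600000 N, ΣAE = 152900000 N.
F₁ = P·A₁E₁/ΣAE = -26700·29310000/152900000 = -5118 N.

-5.12 kN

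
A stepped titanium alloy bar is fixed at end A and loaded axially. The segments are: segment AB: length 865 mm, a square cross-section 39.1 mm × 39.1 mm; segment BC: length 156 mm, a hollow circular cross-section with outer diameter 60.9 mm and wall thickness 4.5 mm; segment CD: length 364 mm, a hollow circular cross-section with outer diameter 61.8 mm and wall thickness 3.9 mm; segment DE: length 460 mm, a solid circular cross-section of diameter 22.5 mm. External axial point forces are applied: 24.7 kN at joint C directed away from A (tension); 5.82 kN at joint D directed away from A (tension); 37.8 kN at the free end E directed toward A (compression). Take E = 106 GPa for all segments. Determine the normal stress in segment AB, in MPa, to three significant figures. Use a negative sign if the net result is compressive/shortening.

Internal axial forces (sectioning from the free end, tension +): N_DE = -37.8 kN, N_CD = -31.98 kN, N_BC = -7.28 kN, N_AB = -7.28 kN.
A_AB = 1529 mm².
σ_AB = N_AB/A_AB = -7280/1529 = -4.762 MPa.

-4.76 MPa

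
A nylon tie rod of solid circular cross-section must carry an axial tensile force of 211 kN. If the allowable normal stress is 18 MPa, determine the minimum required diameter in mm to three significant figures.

Required area A ≥ P/σ_allow = 211000/18 = 11720 mm².
For a solid circular section, d ≥ √(4A/π) = 122.2 mm.

122 mm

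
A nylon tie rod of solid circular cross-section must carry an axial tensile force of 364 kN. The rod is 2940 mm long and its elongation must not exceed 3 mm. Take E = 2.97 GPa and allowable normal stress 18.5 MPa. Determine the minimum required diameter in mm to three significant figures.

391 mm

Required area A ≥ P/σ_allow = 364000/18.5 = 19680 mm².
For a solid circular section, d ≥ √(4A/π) = 158.3 mm.
Elongation limit: A ≥ PL/(Eδ_allow) = 364000·2940/(2970·3) = 120100 mm² ⇒ d ≥ 391.1 mm.
The elongation limit governs.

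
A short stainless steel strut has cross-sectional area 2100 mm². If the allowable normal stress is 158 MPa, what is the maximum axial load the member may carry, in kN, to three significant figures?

332 kN

P_max = σ_allow · A = 158 · 2100 = 331800 N = 331.8 kN.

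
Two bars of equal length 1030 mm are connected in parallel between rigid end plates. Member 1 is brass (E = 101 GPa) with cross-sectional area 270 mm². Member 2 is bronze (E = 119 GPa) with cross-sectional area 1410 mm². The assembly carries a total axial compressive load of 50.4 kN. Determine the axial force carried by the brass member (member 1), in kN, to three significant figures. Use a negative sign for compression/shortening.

-7.05 kN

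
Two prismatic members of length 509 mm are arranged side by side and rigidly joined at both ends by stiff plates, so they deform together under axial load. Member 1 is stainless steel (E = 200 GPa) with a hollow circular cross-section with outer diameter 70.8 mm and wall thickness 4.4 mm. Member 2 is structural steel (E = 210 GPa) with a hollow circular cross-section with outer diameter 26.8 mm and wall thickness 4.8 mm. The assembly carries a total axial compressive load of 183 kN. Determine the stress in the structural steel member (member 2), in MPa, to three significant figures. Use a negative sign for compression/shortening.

-152 MPa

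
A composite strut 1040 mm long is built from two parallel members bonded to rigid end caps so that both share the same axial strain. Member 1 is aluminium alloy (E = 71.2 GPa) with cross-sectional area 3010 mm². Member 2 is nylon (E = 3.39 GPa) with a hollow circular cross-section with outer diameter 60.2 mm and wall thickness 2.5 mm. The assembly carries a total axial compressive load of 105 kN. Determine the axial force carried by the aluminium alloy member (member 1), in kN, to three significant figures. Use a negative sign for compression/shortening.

A_2 = 453.2 mm².
Equal strain + equilibrium ⇒ each member carries load in proportion to AE: A₁E₁ = 214300000 N, A₂E₂ = 1536000 N, ΣAE = 215800000 N.
F₁ = P·A₁E₁/ΣAE = -105000·214300000/215800000 = -104300 N.

-104 kN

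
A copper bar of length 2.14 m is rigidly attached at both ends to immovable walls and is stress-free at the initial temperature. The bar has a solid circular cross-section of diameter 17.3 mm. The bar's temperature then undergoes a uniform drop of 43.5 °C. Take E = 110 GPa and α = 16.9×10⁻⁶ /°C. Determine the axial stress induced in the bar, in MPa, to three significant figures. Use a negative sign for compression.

80.9 MPa

Free thermal expansion αLΔT = 16.9e-6 · 2140 · -43.5 = -1.573 mm.
The walls impose strain ε = −(-1.573)/2140 = 7.3515e-04; σ = Eε = 110000 · 7.3515e-04 = 80.87 MPa.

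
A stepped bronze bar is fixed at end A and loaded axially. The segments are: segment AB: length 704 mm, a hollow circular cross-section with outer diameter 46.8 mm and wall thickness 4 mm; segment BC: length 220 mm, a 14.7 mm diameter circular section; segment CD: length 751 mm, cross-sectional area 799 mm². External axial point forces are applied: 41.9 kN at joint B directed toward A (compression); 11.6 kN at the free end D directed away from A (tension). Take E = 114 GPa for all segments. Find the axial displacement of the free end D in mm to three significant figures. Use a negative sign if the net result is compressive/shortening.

-0.120 mm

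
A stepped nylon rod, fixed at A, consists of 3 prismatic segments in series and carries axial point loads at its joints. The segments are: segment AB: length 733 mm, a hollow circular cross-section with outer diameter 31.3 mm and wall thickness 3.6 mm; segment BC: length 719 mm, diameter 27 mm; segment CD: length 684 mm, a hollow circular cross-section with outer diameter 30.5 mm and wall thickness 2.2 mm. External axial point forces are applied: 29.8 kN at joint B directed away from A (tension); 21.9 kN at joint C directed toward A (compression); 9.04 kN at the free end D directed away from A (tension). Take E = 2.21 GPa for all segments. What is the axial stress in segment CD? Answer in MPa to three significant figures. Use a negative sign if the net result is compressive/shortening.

46.2 MPa

Internal axial forces (sectioning from the free end, tension +): N_CD = 9.04 kN, N_BC = -12.86 kN, N_AB = 16.94 kN.
A_CD = 195.6 mm².
σ_CD = N_CD/A_CD = 9040/195.6 = 46.22 MPa.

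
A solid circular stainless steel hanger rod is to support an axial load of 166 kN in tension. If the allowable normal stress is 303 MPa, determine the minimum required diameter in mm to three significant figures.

Required area A ≥ P/σ_allow = 166000/303 = 547.9 mm².
For a solid circular section, d ≥ √(4A/π) = 26.41 mm.

26.4 mm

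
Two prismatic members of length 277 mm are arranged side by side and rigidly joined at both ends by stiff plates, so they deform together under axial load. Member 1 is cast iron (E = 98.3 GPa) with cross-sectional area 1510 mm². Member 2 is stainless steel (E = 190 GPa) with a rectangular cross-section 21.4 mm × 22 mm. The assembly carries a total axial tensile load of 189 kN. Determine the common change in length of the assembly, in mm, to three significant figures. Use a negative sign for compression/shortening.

0.220 mm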